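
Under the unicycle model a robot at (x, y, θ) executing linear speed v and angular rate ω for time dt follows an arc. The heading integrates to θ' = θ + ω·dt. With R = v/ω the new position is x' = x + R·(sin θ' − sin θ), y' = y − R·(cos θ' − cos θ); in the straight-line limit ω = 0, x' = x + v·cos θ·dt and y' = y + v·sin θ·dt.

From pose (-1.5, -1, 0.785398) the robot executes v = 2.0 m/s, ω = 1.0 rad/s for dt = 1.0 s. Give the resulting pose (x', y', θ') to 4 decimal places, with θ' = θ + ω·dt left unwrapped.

θ' = 0.7854 + 1.0·1.0 = 1.7854
R = v/ω = 2.0/1.0 = 2.0000
x' = -1.5 + 2.0000·(sin 1.7854 − sin 0.7854) = -0.9601
y' = -1 − 2.0000·(cos 1.7854 − cos 0.7854) = 0.8401

(-0.9601, 0.8401, 1.7854)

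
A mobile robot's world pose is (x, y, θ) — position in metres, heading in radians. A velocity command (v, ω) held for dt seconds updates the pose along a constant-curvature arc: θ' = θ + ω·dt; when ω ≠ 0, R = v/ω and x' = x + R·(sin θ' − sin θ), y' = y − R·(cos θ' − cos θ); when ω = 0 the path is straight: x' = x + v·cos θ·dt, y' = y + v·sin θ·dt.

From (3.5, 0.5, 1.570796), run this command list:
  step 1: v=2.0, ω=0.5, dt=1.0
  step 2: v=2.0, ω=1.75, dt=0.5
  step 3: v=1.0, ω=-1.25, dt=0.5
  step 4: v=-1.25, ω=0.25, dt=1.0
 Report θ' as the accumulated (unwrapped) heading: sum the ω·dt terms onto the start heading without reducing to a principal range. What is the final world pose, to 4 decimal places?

(2.7569, 2.4311, 2.5708)

step 1: θ'=2.0708 (R=4.0000) → pose (3.0103, 2.4177, 2.0708)
step 2: θ'=2.9458 (R=1.1429) → pose (2.2297, 2.9908, 2.9458)
step 3: θ'=2.3208 (R=-0.8000) → pose (1.8000, 3.2302, 2.3208)
step 4: θ'=2.5708 (R=-5.0000) → pose (2.7569, 2.4311, 2.5708)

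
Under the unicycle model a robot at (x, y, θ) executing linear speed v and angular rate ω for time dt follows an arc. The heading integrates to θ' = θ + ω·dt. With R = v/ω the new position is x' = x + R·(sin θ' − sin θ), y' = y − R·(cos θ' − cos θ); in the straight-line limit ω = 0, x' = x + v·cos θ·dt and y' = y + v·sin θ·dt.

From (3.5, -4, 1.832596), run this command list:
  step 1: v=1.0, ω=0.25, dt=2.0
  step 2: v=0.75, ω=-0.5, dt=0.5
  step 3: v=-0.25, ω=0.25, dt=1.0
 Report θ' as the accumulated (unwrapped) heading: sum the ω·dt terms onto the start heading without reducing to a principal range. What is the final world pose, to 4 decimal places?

step 1: θ'=2.3326 (R=4.0000) → pose (2.5307, -2.2744, 2.3326)
step 2: θ'=2.0826 (R=-1.5000) → pose (2.3083, -1.9737, 2.0826)
step 3: θ'=2.3326 (R=-1.0000) → pose (2.4565, -2.1741, 2.3326)

(2.4565, -2.1741, 2.3326)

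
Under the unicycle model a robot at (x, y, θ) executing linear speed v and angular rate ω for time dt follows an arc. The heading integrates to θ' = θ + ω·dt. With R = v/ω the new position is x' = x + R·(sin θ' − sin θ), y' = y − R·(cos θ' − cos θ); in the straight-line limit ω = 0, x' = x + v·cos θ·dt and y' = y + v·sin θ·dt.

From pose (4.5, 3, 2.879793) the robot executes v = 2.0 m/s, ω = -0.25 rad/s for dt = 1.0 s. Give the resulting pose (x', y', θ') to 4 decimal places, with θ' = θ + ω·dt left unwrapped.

(2.6526, 3.7525, 2.6298)

θ' = 2.8798 + -0.25·1.0 = 2.6298
R = v/ω = 2.0/-0.25 = -8.0000
x' = 4.5 + -8.0000·(sin 2.6298 − sin 2.8798) = 2.6526
y' = 3 − -8.0000·(cos 2.6298 − cos 2.8798) = 3.7525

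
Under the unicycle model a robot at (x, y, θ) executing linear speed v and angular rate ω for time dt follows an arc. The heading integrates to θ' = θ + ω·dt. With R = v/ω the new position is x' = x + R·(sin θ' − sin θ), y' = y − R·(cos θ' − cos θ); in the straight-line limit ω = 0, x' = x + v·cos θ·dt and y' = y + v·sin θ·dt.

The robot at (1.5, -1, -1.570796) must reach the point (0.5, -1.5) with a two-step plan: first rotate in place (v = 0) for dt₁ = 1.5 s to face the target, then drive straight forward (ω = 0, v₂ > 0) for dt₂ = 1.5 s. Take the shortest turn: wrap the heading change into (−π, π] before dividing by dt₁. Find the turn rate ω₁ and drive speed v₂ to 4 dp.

heading to target = atan2(-1.5−-1, 0.5−1.5) = -2.6779
Δθ = wrap(-2.6779 − -1.5708) = -1.1071; ω₁ = Δθ/dt₁ = -0.7381
distance = √((0.5−1.5)² + (-1.5−-1)²) = 1.1180; v₂ = distance/dt₂ = 0.7454

ω₁ = -0.7381, v₂ = 0.7454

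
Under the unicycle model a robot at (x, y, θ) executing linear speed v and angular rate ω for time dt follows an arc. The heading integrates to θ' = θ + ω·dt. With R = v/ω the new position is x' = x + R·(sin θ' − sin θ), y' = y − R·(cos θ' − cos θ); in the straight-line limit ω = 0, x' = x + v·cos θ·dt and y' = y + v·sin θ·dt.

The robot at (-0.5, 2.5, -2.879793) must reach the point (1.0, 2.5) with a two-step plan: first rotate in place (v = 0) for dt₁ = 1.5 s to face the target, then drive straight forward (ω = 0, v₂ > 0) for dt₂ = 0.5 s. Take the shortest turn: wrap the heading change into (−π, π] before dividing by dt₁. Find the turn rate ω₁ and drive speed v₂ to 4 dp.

ω₁ = 1.9199, v₂ = 3.0000

heading to target = atan2(2.5−2.5, 1−-0.5) = 0.0000
Δθ = wrap(0.0000 − -2.8798) = 2.8798; ω₁ = Δθ/dt₁ = 1.9199
distance = √((1−-0.5)² + (2.5−2.5)²) = 1.5000; v₂ = distance/dt₂ = 3.0000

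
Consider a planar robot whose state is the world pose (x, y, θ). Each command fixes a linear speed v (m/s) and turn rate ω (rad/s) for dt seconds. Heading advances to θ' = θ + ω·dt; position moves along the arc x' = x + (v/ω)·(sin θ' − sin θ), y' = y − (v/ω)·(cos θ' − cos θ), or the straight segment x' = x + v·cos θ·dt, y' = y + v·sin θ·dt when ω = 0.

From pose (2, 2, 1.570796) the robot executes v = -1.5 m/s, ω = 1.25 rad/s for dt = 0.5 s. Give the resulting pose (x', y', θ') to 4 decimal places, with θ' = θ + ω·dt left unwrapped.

θ' = 1.5708 + 1.25·0.5 = 2.1958
R = v/ω = -1.5/1.25 = -1.2000
x' = 2 + -1.2000·(sin 2.1958 − sin 1.5708) = 2.2268
y' = 2 − -1.2000·(cos 2.1958 − cos 1.5708) = 1.2979

(2.2268, 1.2979, 2.1958)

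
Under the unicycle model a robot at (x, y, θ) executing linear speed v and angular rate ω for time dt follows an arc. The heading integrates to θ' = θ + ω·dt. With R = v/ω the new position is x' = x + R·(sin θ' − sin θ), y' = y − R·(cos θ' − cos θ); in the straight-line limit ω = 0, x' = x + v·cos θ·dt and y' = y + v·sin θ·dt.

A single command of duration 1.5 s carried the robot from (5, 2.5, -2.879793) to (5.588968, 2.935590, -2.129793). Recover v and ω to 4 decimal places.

v = -0.5000, ω = 0.5000

Δθ = -2.129793 − -2.879793 = 0.750000
ω = Δθ/dt = 0.750000/1.5 = 0.5000
R = Δx/(sin θ' − sin θ) = -1.0000
v = R·ω = -1.0000·0.5000 = -0.5000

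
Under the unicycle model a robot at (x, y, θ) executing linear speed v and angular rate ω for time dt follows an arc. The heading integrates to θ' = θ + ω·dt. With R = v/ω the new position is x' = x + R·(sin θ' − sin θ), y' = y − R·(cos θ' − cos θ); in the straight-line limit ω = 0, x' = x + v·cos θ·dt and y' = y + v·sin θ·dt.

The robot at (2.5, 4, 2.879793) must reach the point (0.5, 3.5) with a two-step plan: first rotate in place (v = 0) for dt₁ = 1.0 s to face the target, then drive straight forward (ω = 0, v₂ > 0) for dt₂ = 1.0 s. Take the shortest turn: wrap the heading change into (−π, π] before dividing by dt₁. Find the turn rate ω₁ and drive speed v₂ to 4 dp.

ω₁ = 0.5068, v₂ = 2.0616

heading to target = atan2(3.5−4, 0.5−2.5) = -2.8966
Δθ = wrap(-2.8966 − 2.8798) = 0.5068; ω₁ = Δθ/dt₁ = 0.5068
distance = √((0.5−2.5)² + (3.5−4)²) = 2.0616; v₂ = distance/dt₂ = 2.0616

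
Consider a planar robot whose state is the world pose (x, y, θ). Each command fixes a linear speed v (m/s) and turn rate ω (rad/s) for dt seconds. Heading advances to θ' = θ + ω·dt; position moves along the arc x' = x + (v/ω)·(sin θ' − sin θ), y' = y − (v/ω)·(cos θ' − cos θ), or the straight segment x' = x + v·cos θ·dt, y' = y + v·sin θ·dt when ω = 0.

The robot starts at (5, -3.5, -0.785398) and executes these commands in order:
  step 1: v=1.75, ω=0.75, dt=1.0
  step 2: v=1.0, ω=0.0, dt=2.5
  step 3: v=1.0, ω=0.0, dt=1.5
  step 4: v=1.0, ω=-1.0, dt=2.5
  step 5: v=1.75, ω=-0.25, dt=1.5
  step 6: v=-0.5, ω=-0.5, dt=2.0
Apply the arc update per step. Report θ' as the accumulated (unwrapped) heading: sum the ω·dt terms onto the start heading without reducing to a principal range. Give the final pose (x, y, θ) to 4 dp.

step 1: θ'=-0.0354 (R=2.3333) → pose (6.5673, -4.1820, -0.0354)
step 2: θ'=-0.0354 (straight) → pose (9.0658, -4.2704, -0.0354)
step 3: θ'=-0.0354 (straight) → pose (10.5648, -4.3235, -0.0354)
step 4: θ'=-2.5354 (R=-1.0000) → pose (11.0992, -6.1447, -2.5354)
step 5: θ'=-2.9104 (R=-7.0000) → pose (8.7150, -7.2057, -2.9104)
step 6: θ'=-3.9104 (R=1.0000) → pose (9.6394, -7.4604, -3.9104)

(9.6394, -7.4604, -3.9104)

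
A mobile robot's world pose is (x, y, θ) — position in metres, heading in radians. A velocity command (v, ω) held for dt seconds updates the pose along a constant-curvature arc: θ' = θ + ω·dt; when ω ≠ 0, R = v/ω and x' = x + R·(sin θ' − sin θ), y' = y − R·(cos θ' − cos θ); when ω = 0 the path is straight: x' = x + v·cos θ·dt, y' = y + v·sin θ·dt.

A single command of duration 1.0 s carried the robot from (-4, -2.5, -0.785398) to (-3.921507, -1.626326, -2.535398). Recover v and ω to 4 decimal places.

Δθ = -2.535398 − -0.785398 = -1.750000
ω = Δθ/dt = -1.750000/1.0 = -1.7500
R = −Δy/(cos θ' − cos θ) = 0.5714
v = R·ω = 0.5714·-1.7500 = -1.0000

v = -1.0000, ω = -1.7500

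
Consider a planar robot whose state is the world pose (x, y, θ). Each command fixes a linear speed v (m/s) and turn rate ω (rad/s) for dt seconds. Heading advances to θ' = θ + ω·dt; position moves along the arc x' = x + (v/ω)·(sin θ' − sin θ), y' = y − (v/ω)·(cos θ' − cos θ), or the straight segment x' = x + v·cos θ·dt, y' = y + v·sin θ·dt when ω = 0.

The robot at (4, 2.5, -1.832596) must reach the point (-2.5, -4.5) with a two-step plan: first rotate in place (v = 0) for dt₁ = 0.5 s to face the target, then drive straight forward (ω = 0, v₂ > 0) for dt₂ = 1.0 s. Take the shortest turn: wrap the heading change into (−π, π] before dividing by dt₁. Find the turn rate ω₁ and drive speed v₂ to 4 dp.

ω₁ = -0.9732, v₂ = 9.5525

heading to target = atan2(-4.5−2.5, -2.5−4) = -2.3192
Δθ = wrap(-2.3192 − -1.8326) = -0.4866; ω₁ = Δθ/dt₁ = -0.9732
distance = √((-2.5−4)² + (-4.5−2.5)²) = 9.5525; v₂ = distance/dt₂ = 9.5525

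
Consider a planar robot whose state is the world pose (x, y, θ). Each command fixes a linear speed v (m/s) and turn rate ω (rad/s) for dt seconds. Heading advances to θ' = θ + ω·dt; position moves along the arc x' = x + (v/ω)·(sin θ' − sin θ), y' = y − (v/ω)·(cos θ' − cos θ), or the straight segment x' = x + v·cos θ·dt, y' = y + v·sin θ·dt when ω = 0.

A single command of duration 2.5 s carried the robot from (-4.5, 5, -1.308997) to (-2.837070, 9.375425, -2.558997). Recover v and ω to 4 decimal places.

Δθ = -2.558997 − -1.308997 = -1.250000
ω = Δθ/dt = -1.250000/2.5 = -0.5000
R = −Δy/(cos θ' − cos θ) = 4.0000
v = R·ω = 4.0000·-0.5000 = -2.0000

v = -2.0000, ω = -0.5000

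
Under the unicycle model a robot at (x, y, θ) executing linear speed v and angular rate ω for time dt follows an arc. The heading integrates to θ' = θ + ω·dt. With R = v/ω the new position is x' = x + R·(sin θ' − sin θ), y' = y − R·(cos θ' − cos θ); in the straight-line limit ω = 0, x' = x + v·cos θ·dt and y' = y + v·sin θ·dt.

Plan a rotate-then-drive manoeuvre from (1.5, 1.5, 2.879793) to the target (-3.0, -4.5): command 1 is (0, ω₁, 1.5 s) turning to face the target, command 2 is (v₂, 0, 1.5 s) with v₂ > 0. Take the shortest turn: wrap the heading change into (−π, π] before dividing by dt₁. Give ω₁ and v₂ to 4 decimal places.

heading to target = atan2(-4.5−1.5, -3−1.5) = -2.2143
Δθ = wrap(-2.2143 − 2.8798) = 1.1891; ω₁ = Δθ/dt₁ = 0.7927
distance = √((-3−1.5)² + (-4.5−1.5)²) = 7.5000; v₂ = distance/dt₂ = 5.0000

ω₁ = 0.7927, v₂ = 5.0000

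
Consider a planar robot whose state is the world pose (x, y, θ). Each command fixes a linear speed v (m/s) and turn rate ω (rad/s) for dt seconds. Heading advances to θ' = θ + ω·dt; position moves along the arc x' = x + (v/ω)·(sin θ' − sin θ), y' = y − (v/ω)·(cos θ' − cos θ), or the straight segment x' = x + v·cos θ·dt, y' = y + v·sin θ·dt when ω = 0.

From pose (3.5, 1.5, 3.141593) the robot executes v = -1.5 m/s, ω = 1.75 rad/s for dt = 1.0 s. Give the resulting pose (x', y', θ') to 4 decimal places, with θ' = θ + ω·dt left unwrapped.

(4.3434, 2.5099, 4.8916)

θ' = 3.1416 + 1.75·1.0 = 4.8916
R = v/ω = -1.5/1.75 = -0.8571
x' = 3.5 + -0.8571·(sin 4.8916 − sin 3.1416) = 4.3434
y' = 1.5 − -0.8571·(cos 4.8916 − cos 3.1416) = 2.5099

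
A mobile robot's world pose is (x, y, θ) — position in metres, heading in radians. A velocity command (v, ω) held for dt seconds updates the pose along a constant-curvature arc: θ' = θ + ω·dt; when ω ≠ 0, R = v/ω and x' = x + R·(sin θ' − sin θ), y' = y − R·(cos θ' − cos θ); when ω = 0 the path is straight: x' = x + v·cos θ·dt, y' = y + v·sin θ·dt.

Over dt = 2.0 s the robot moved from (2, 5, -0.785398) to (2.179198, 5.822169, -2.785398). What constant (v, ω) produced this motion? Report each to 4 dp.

v = -0.5000, ω = -1.0000

Δθ = -2.785398 − -0.785398 = -2.000000
ω = Δθ/dt = -2.000000/2.0 = -1.0000
R = −Δy/(cos θ' − cos θ) = 0.5000
v = R·ω = 0.5000·-1.0000 = -0.5000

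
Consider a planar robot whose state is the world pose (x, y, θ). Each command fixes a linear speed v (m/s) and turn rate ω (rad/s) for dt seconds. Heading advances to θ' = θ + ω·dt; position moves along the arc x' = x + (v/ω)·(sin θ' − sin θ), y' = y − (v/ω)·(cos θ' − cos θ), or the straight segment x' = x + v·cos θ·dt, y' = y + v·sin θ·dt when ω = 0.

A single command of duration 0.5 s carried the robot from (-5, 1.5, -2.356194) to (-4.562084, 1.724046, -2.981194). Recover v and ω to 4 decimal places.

v = -1.0000, ω = -1.2500

Δθ = -2.981194 − -2.356194 = -0.625000
ω = Δθ/dt = -0.625000/0.5 = -1.2500
R = Δx/(sin θ' − sin θ) = 0.8000
v = R·ω = 0.8000·-1.2500 = -1.0000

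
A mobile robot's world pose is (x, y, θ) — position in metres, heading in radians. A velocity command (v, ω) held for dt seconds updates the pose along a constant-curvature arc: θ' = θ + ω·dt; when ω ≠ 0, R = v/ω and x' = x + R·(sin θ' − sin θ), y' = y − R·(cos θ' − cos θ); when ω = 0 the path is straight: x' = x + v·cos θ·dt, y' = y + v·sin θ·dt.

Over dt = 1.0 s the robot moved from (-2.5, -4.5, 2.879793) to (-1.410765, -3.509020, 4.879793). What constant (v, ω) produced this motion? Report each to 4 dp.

Δθ = 4.879793 − 2.879793 = 2.000000
ω = Δθ/dt = 2.000000/1.0 = 2.0000
R = Δx/(sin θ' − sin θ) = -0.8750
v = R·ω = -0.8750·2.0000 = -1.7500

v = -1.7500, ω = 2.0000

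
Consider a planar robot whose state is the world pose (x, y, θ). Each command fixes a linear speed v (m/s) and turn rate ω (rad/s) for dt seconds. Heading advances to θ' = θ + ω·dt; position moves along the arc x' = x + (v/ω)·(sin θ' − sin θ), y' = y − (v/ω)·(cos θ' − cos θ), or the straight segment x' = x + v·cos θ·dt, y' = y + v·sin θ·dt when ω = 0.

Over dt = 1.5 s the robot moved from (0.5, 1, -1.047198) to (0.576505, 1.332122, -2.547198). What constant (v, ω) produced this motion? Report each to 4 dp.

v = -0.2500, ω = -1.0000

Δθ = -2.547198 − -1.047198 = -1.500000
ω = Δθ/dt = -1.500000/1.5 = -1.0000
R = −Δy/(cos θ' − cos θ) = 0.2500
v = R·ω = 0.2500·-1.0000 = -0.2500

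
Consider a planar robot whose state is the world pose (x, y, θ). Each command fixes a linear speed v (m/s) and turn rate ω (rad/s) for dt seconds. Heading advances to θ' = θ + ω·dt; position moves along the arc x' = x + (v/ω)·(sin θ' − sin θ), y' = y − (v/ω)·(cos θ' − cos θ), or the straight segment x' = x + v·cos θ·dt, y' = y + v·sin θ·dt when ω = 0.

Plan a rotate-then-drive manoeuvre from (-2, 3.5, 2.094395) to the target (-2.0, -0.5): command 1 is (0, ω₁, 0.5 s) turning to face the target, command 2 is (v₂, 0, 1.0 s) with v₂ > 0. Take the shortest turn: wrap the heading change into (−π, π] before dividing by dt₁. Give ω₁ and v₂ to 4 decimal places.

ω₁ = 5.2360, v₂ = 4.0000

heading to target = atan2(-0.5−3.5, -2−-2) = -1.5708
Δθ = wrap(-1.5708 − 2.0944) = 2.6180; ω₁ = Δθ/dt₁ = 5.2360
distance = √((-2−-2)² + (-0.5−3.5)²) = 4.0000; v₂ = distance/dt₂ = 4.0000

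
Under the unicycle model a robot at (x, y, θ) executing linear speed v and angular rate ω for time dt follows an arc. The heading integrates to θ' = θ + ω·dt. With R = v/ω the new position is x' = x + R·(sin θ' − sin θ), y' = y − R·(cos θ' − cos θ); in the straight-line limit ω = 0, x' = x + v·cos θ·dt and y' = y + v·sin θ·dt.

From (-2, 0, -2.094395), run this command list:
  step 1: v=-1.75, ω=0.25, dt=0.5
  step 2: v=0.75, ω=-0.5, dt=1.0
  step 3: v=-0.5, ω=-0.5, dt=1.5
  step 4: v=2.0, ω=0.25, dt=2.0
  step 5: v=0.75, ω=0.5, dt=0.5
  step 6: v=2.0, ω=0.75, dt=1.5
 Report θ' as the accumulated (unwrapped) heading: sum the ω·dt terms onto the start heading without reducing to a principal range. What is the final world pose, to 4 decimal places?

(-6.5162, -3.1519, -1.3444)

step 1: θ'=-1.9694 (R=-7.0000) → pose (-1.6109, 0.7831, -1.9694)
step 2: θ'=-2.4694 (R=-1.5000) → pose (-2.0593, 0.1916, -2.4694)
step 3: θ'=-3.2194 (R=1.0000) → pose (-1.3589, 0.4061, -3.2194)
step 4: θ'=-2.7194 (R=8.0000) → pose (-5.2588, -0.2721, -2.7194)
step 5: θ'=-2.4694 (R=1.5000) → pose (-5.5782, -0.4667, -2.4694)
step 6: θ'=-1.3444 (R=2.6667) → pose (-6.5162, -3.1519, -1.3444)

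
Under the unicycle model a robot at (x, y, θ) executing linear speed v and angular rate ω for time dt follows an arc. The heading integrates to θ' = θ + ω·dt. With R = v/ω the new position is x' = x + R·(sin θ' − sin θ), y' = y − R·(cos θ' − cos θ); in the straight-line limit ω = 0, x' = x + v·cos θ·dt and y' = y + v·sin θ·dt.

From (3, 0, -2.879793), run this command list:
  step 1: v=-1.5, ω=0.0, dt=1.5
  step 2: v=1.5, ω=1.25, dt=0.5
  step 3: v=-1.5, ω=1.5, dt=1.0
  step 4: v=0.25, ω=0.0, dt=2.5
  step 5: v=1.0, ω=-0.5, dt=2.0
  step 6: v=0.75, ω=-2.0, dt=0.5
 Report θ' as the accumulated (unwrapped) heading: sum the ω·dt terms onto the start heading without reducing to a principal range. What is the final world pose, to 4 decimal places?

(5.2879, -0.9878, -2.7548)

step 1: θ'=-2.8798 (straight) → pose (5.1733, 0.5823, -2.8798)
step 2: θ'=-2.2548 (R=1.2000) → pose (4.5539, 0.1815, -2.2548)
step 3: θ'=-0.7548 (R=-1.0000) → pose (4.4639, 1.5418, -0.7548)
step 4: θ'=-0.7548 (straight) → pose (4.9192, 1.1136, -0.7548)
step 5: θ'=-1.7548 (R=-2.0000) → pose (5.5152, -0.7091, -1.7548)
step 6: θ'=-2.7548 (R=-0.3750) → pose (5.2879, -0.9878, -2.7548)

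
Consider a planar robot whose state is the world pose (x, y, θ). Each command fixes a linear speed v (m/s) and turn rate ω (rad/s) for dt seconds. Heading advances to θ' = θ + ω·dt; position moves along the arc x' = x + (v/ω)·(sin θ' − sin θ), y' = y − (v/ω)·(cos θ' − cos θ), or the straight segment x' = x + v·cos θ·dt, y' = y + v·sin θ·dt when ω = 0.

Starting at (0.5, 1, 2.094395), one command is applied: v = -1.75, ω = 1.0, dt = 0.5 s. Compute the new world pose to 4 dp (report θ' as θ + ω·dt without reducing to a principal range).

(1.1050, 0.3805, 2.5944)

θ' = 2.0944 + 1.0·0.5 = 2.5944
R = v/ω = -1.75/1.0 = -1.7500
x' = 0.5 + -1.7500·(sin 2.5944 − sin 2.0944) = 1.1050
y' = 1 − -1.7500·(cos 2.5944 − cos 2.0944) = 0.3805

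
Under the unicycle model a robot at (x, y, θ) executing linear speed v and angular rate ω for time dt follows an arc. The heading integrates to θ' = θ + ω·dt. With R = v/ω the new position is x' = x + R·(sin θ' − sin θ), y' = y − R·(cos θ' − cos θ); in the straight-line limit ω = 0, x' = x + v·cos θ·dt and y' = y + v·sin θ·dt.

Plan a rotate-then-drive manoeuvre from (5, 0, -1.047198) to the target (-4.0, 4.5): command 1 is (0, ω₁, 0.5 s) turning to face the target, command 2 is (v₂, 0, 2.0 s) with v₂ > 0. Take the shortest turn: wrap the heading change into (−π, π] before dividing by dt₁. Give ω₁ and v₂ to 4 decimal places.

ω₁ = -5.1161, v₂ = 5.0312

heading to target = atan2(4.5−0, -4−5) = 2.6779
Δθ = wrap(2.6779 − -1.0472) = -2.5580; ω₁ = Δθ/dt₁ = -5.1161
distance = √((-4−5)² + (4.5−0)²) = 10.0623; v₂ = distance/dt₂ = 5.0312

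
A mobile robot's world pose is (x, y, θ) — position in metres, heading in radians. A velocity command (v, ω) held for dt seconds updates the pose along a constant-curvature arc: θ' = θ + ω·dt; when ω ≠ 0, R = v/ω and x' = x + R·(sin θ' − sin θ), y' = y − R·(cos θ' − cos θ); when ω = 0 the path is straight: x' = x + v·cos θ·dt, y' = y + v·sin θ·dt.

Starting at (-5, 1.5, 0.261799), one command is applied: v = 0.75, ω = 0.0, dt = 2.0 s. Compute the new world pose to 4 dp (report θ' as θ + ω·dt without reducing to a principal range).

θ' = 0.2618 + 0.0·2.0 = 0.2618
ω = 0 → straight: x' = -5 + 0.75·cos(0.2618)·2.0 = -3.5511
y' = 1.5 + 0.75·sin(0.2618)·2.0 = 1.8882

(-3.5511, 1.8882, 0.2618)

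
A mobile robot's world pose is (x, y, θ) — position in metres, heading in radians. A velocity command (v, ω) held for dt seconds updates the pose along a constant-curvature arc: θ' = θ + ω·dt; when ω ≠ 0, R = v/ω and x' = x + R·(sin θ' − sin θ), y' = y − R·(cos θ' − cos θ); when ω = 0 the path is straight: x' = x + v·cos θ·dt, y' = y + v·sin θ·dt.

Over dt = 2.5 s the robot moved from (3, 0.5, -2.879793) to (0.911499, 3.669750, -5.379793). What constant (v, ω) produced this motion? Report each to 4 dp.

v = 2.0000, ω = -1.0000

Δθ = -5.379793 − -2.879793 = -2.500000
ω = Δθ/dt = -2.500000/2.5 = -1.0000
R = −Δy/(cos θ' − cos θ) = -2.0000
v = R·ω = -2.0000·-1.0000 = 2.0000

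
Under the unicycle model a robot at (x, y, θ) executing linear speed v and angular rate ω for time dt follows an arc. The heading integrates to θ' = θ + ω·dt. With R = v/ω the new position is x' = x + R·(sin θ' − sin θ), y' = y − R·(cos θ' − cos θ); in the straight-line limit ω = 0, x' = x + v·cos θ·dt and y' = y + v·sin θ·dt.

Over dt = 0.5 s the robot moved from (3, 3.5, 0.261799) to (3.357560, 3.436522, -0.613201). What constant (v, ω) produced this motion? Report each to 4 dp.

v = 0.7500, ω = -1.7500

Δθ = -0.613201 − 0.261799 = -0.875000
ω = Δθ/dt = -0.875000/0.5 = -1.7500
R = Δx/(sin θ' − sin θ) = -0.4286
v = R·ω = -0.4286·-1.7500 = 0.7500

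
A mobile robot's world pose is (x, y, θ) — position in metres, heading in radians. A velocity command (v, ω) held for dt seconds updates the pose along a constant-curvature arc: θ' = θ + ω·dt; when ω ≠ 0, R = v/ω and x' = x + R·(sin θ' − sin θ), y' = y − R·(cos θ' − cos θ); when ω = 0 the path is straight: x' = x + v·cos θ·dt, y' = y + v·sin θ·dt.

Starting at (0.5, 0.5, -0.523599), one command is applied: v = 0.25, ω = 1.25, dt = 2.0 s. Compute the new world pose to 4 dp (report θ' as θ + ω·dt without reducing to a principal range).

(0.7838, 0.7521, 1.9764)

θ' = -0.5236 + 1.25·2.0 = 1.9764
R = v/ω = 0.25/1.25 = 0.2000
x' = 0.5 + 0.2000·(sin 1.9764 − sin -0.5236) = 0.7838
y' = 0.5 − 0.2000·(cos 1.9764 − cos -0.5236) = 0.7521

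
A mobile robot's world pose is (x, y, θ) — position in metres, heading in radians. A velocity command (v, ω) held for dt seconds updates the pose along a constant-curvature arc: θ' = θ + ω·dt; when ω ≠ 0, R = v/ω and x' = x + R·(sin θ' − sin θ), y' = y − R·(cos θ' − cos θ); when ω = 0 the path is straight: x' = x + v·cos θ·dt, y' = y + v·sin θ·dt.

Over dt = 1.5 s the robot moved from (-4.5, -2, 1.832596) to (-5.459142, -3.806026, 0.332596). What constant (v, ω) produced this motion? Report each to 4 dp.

v = -1.5000, ω = -1.0000

Δθ = 0.332596 − 1.832596 = -1.500000
ω = Δθ/dt = -1.500000/1.5 = -1.0000
R = −Δy/(cos θ' − cos θ) = 1.5000
v = R·ω = 1.5000·-1.0000 = -1.5000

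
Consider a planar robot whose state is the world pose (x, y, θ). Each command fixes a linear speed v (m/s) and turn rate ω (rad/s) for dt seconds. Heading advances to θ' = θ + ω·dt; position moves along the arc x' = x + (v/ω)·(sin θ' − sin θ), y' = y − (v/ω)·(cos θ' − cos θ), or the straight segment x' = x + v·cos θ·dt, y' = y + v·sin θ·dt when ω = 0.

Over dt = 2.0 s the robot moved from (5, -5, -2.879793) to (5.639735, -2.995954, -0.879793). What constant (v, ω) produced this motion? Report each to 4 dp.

Δθ = -0.879793 − -2.879793 = 2.000000
ω = Δθ/dt = 2.000000/2.0 = 1.0000
R = −Δy/(cos θ' − cos θ) = -1.2500
v = R·ω = -1.2500·1.0000 = -1.2500

v = -1.2500, ω = 1.0000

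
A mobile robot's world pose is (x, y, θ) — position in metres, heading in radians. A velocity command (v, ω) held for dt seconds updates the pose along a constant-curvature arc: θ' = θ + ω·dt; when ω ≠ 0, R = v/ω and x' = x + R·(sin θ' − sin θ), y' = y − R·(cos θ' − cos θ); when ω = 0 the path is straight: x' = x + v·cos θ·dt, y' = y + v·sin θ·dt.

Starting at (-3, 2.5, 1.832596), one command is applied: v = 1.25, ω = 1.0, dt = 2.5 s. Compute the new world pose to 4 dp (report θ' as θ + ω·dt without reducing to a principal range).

(-5.3683, 2.6399, 4.3326)

θ' = 1.8326 + 1.0·2.5 = 4.3326
R = v/ω = 1.25/1.0 = 1.2500
x' = -3 + 1.2500·(sin 4.3326 − sin 1.8326) = -5.3683
y' = 2.5 − 1.2500·(cos 4.3326 − cos 1.8326) = 2.6399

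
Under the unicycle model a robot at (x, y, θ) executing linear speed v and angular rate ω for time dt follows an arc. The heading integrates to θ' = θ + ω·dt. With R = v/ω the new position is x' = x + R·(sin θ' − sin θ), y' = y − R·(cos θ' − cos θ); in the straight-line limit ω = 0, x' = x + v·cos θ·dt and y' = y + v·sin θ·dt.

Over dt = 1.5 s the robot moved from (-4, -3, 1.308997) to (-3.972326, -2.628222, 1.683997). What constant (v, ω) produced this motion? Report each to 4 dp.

v = 0.2500, ω = 0.2500

Δθ = 1.683997 − 1.308997 = 0.375000
ω = Δθ/dt = 0.375000/1.5 = 0.2500
R = −Δy/(cos θ' − cos θ) = 1.0000
v = R·ω = 1.0000·0.2500 = 0.2500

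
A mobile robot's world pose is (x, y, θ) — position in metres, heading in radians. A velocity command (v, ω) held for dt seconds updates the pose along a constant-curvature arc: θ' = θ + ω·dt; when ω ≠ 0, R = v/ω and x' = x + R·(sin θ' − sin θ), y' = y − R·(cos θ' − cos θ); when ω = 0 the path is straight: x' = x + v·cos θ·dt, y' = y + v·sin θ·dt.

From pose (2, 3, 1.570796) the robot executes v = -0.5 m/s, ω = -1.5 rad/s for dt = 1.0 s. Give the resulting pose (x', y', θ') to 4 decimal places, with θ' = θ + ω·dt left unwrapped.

(1.6902, 2.6675, 0.0708)

θ' = 1.5708 + -1.5·1.0 = 0.0708
R = v/ω = -0.5/-1.5 = 0.3333
x' = 2 + 0.3333·(sin 0.0708 − sin 1.5708) = 1.6902
y' = 3 − 0.3333·(cos 0.0708 − cos 1.5708) = 2.6675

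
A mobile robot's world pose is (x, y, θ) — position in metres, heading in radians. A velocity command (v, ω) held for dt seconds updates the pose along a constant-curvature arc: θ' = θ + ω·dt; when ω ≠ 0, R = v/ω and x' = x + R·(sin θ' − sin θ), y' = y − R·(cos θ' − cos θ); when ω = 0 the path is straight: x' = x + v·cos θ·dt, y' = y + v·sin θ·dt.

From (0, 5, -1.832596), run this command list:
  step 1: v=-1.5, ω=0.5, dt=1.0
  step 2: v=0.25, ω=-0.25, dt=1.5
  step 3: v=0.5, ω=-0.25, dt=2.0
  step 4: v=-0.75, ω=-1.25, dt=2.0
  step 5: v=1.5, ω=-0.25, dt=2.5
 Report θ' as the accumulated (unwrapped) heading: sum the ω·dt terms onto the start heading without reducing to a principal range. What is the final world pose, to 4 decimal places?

step 1: θ'=-1.3326 (R=-3.0000) → pose (0.0175, 6.4843, -1.3326)
step 2: θ'=-1.7076 (R=-1.0000) → pose (0.0364, 6.1120, -1.7076)
step 3: θ'=-2.2076 (R=-2.0000) → pose (-0.3369, 5.1955, -2.2076)
step 4: θ'=-4.7076 (R=0.6000) → pose (0.7455, 4.8416, -4.7076)
step 5: θ'=-5.3326 (R=-6.0000) → pose (1.8629, 8.3576, -5.3326)

(1.8629, 8.3576, -5.3326)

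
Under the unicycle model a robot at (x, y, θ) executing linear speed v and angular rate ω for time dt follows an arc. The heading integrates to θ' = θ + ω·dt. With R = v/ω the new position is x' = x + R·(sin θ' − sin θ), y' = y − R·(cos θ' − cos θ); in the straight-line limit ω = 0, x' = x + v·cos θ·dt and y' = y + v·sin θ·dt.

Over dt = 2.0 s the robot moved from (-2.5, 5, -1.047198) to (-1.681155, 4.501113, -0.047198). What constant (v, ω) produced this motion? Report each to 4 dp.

Δθ = -0.047198 − -1.047198 = 1.000000
ω = Δθ/dt = 1.000000/2.0 = 0.5000
R = Δx/(sin θ' − sin θ) = 1.0000
v = R·ω = 1.0000·0.5000 = 0.5000

v = 0.5000, ω = 0.5000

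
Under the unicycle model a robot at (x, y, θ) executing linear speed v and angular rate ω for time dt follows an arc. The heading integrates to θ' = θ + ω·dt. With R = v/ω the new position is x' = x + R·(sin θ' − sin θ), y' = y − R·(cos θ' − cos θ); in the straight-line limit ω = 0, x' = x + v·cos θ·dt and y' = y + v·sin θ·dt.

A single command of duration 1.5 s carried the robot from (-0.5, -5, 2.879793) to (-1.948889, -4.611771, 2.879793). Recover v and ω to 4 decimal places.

Δθ = 2.879793 − 2.879793 = 0.000000
ω = Δθ/dt = 0.000000/1.5 = 0.0000
ω = 0 → v = (Δx·cos θ + Δy·sin θ)/dt = 1.0000

v = 1.0000, ω = 0.0000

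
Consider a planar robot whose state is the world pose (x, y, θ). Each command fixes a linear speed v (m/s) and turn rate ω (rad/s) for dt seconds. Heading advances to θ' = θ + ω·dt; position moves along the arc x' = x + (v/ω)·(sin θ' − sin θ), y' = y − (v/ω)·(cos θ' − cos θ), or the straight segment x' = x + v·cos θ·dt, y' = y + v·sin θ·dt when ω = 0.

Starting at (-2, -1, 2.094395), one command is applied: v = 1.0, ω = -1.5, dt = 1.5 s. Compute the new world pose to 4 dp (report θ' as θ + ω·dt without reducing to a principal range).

(-1.3193, -0.0081, -0.1556)

θ' = 2.0944 + -1.5·1.5 = -0.1556
R = v/ω = 1.0/-1.5 = -0.6667
x' = -2 + -0.6667·(sin -0.1556 − sin 2.0944) = -1.3193
y' = -1 − -0.6667·(cos -0.1556 − cos 2.0944) = -0.0081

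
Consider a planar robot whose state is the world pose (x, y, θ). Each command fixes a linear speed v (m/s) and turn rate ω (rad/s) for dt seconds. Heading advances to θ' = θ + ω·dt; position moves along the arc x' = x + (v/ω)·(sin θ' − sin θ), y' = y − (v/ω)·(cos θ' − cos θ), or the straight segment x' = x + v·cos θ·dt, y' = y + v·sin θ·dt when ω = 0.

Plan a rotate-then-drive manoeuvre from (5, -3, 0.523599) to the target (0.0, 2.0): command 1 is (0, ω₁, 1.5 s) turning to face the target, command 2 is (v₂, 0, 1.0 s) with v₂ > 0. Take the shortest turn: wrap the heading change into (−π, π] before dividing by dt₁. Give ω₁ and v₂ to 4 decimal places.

ω₁ = 1.2217, v₂ = 7.0711

heading to target = atan2(2−-3, 0−5) = 2.3562
Δθ = wrap(2.3562 − 0.5236) = 1.8326; ω₁ = Δθ/dt₁ = 1.2217
distance = √((0−5)² + (2−-3)²) = 7.0711; v₂ = distance/dt₂ = 7.0711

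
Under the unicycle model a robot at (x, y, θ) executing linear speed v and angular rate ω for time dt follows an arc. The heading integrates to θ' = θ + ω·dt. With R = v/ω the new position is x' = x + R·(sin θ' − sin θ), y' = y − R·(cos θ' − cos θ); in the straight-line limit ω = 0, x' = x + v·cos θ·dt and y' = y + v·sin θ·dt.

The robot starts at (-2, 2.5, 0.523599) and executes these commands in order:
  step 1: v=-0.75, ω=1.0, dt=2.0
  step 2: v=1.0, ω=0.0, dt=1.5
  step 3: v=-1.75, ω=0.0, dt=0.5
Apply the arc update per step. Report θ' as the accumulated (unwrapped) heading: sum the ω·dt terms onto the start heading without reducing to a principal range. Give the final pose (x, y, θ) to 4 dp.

step 1: θ'=2.5236 (R=-0.7500) → pose (-2.0596, 1.2392, 2.5236)
step 2: θ'=2.5236 (straight) → pose (-3.2821, 2.1083, 2.5236)
step 3: θ'=2.5236 (straight) → pose (-2.5690, 1.6013, 2.5236)

(-2.5690, 1.6013, 2.5236)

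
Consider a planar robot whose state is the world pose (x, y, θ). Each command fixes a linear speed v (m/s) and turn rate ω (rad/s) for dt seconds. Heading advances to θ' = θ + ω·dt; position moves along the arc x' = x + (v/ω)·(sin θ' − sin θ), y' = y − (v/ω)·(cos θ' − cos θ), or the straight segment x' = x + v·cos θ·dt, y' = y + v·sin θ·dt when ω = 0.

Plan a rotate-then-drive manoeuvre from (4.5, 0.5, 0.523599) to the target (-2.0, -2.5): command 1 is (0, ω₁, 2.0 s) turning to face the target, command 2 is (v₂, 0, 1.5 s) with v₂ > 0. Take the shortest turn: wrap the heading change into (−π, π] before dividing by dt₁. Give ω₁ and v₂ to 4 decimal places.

ω₁ = 1.5252, v₂ = 4.7726

heading to target = atan2(-2.5−0.5, -2−4.5) = -2.7092
Δθ = wrap(-2.7092 − 0.5236) = 3.0504; ω₁ = Δθ/dt₁ = 1.5252
distance = √((-2−4.5)² + (-2.5−0.5)²) = 7.1589; v₂ = distance/dt₂ = 4.7726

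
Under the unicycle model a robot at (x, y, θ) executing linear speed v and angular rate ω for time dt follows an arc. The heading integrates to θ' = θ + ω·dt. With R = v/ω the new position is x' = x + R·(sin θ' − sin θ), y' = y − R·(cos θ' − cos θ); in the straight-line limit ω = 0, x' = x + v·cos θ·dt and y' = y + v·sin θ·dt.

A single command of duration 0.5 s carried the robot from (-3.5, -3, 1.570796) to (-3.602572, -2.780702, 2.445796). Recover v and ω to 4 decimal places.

Δθ = 2.445796 − 1.570796 = 0.875000
ω = Δθ/dt = 0.875000/0.5 = 1.7500
R = −Δy/(cos θ' − cos θ) = 0.2857
v = R·ω = 0.2857·1.7500 = 0.5000

v = 0.5000, ω = 1.7500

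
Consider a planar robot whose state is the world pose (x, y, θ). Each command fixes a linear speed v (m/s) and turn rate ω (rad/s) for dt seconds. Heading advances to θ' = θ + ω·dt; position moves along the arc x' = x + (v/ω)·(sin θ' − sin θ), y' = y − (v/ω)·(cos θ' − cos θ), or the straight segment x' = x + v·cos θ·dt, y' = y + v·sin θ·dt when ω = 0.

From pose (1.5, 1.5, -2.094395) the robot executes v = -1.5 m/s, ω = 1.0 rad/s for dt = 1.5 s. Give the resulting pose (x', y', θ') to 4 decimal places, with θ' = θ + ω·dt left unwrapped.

θ' = -2.0944 + 1.0·1.5 = -0.5944
R = v/ω = -1.5/1.0 = -1.5000
x' = 1.5 + -1.5000·(sin -0.5944 − sin -2.0944) = 1.0410
y' = 1.5 − -1.5000·(cos -0.5944 − cos -2.0944) = 3.4927

(1.0410, 3.4927, -0.5944)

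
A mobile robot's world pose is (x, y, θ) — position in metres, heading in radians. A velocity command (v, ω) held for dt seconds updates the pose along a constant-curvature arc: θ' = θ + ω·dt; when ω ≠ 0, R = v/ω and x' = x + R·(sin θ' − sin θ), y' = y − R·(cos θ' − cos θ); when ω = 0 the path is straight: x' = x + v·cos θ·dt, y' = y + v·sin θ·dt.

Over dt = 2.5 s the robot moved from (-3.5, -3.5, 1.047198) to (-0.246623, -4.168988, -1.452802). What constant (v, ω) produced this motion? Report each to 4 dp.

Δθ = -1.452802 − 1.047198 = -2.500000
ω = Δθ/dt = -2.500000/2.5 = -1.0000
R = Δx/(sin θ' − sin θ) = -1.7500
v = R·ω = -1.7500·-1.0000 = 1.7500

v = 1.7500, ω = -1.0000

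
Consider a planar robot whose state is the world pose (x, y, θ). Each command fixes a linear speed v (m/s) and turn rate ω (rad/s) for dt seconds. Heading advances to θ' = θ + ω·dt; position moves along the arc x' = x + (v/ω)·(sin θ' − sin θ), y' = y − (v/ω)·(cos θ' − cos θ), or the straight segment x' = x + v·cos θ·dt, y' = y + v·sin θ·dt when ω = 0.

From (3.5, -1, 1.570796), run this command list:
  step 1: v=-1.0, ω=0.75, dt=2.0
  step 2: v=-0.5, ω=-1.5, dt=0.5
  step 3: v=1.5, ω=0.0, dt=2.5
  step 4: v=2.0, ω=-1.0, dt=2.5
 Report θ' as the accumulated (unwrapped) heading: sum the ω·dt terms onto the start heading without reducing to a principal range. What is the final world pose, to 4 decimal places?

(4.2231, 3.6398, -0.1792)

step 1: θ'=3.0708 (R=-1.3333) → pose (4.7390, -2.3300, 3.0708)
step 2: θ'=2.3208 (R=0.3333) → pose (4.9593, -2.4353, 2.3208)
step 3: θ'=2.3208 (straight) → pose (2.4032, 0.3086, 2.3208)
step 4: θ'=-0.1792 (R=-2.0000) → pose (4.2231, 3.6398, -0.1792)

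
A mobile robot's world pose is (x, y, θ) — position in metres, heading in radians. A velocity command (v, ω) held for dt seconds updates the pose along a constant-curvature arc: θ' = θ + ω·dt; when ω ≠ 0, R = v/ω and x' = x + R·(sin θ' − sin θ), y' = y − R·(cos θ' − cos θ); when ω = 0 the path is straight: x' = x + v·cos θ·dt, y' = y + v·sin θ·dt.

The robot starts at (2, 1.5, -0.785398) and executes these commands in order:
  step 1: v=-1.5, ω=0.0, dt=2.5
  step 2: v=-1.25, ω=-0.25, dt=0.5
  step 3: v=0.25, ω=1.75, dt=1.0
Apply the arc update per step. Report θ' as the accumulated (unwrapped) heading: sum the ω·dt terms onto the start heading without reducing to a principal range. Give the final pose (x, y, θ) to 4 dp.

step 1: θ'=-0.7854 (straight) → pose (-0.6517, 4.1516, -0.7854)
step 2: θ'=-0.9104 (R=5.0000) → pose (-1.0649, 4.6200, -0.9104)
step 3: θ'=0.8396 (R=0.1429) → pose (-0.8457, 4.6123, 0.8396)

(-0.8457, 4.6123, 0.8396)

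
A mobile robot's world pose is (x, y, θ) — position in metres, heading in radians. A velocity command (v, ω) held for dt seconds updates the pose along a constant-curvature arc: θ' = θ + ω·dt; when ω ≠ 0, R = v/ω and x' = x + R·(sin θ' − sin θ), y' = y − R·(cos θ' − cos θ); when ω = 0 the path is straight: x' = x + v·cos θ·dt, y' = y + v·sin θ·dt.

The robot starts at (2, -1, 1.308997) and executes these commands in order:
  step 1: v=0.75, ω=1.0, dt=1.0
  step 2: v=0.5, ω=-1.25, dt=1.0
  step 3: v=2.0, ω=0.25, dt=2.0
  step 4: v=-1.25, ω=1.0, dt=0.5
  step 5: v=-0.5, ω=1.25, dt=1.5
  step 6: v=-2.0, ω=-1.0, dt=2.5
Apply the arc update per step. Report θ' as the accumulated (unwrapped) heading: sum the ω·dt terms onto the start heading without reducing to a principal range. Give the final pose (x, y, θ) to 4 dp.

step 1: θ'=2.3090 (R=0.7500) → pose (1.8303, -0.3012, 2.3090)
step 2: θ'=1.0590 (R=-0.4000) → pose (1.7774, 0.1639, 1.0590)
step 3: θ'=1.5590 (R=8.0000) → pose (2.8020, 3.9875, 1.5590)
step 4: θ'=2.0590 (R=-1.2500) → pose (2.9479, 3.3865, 2.0590)
step 5: θ'=3.9340 (R=-0.4000) → pose (3.5860, 3.2932, 3.9340)
step 6: θ'=1.4340 (R=2.0000) → pose (6.9914, 1.6162, 1.4340)

(6.9914, 1.6162, 1.4340)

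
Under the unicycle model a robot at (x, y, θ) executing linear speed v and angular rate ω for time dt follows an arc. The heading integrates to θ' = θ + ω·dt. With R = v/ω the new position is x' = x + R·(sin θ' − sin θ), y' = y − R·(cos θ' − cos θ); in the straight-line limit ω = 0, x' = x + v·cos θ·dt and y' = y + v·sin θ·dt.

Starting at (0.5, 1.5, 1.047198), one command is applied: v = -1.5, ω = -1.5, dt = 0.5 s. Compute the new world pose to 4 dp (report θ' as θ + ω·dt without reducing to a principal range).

θ' = 1.0472 + -1.5·0.5 = 0.2972
R = v/ω = -1.5/-1.5 = 1.0000
x' = 0.5 + 1.0000·(sin 0.2972 − sin 1.0472) = -0.0732
y' = 1.5 − 1.0000·(cos 0.2972 − cos 1.0472) = 1.0438

(-0.0732, 1.0438, 0.2972)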